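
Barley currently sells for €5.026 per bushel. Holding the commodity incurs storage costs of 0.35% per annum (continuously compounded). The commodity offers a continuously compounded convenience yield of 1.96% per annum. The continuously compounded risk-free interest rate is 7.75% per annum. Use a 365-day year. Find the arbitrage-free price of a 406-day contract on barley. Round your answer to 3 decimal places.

Net carry = r + u − y = 0.0775 + 0.0035 − 0.0196 = 0.0614
F = S·e^((r+u−y)T) = 5.026 · e^(0.0614 × 406/365) = 5.026 · e^0.068297
= 5.026 × 1.070683 = €5.381 per bushel

€5.381 per bushel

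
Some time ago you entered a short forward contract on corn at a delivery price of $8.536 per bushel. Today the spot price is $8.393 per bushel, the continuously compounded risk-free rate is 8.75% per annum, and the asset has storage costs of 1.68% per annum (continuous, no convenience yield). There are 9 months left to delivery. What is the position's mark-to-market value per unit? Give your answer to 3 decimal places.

Current fair forward for the remaining 9 months: F = S·e^((r + u)·T), (r + u) = 0.0875 + 0.0168 = 0.1043
F = 8.393 · e^(0.1043 × 9/12) = 8.393 × 1.081366 = 9.0759
Value of long forward = (F − K)·e^(−rT) = (9.0759 − 8.536) · e^(−0.0875·9/12)
= 0.5399 × 0.936482 = 0.506
Short position value = −(long value) = -$0.506

-$0.506 per bushel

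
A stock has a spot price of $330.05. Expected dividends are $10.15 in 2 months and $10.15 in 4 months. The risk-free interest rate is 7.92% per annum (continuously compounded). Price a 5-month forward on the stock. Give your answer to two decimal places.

PV(dividends) I = 10.15·e^(−0.0792·2/12) + 10.15·e^(−0.0792·4/12)
I = 10.0169 + 9.8855 = 19.9024
F = (S − I)·e^(rT) = (330.05 − 19.9024) · e^(0.0792·5/12)
= 310.1476 · e^0.033000 = 310.1476 × 1.033551 = $320.55

$320.55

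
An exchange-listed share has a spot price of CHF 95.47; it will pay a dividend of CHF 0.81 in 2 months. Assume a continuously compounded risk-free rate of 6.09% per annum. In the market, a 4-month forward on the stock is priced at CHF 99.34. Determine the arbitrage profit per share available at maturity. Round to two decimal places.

PV(dividends) I = 0.81·e^(−0.0609·2/12) = 0.8018
Fair forward F* = (S − I)·e^(rT) = (95.47 − 0.8018)·e^0.020300 = 94.6682 × 1.020507 = 96.6096
Market CHF 99.34 > fair 96.6096: forward overpriced → cash-and-carry (borrow at r, buy the stock and collect the dividends, short the forward).
Profit at T = |F_mkt − F*| = |99.34 − 96.6096| = CHF 2.73 per share

CHF 2.73 per share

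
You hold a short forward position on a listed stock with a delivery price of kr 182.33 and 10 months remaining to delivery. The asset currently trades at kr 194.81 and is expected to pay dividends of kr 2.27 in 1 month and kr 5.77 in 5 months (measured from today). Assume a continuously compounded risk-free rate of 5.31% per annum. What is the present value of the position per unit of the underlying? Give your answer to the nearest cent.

-kr 12.47

PV(remaining dividends) I = 2.27·e^(−0.0531·1/12) + 5.77·e^(−0.0531·5/12) = 7.9037
Current forward F = (S − I)·e^(rT) = (194.81 − 7.9037)·e^(0.0531·10/12) = 186.9063 × 1.045244 = 195.3627
Value (long) = (F − K)·e^(−rT) = (195.3627 − 182.33) × 0.956715 = 12.4686
Short position value = −(long value) = -kr 12.47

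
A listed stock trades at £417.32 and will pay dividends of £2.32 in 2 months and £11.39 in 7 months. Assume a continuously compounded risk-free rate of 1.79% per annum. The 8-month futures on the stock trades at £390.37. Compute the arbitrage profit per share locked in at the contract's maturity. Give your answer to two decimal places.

PV(dividends) I = 2.32·e^(−0.0179·2/12) + 11.39·e^(−0.0179·7/12) = 13.5848
Fair futures F* = (S − I)·e^(rT) = (417.32 − 13.5848)·e^0.011933 = 403.7352 × 1.012004 = 408.5816
Market £390.37 < fair 408.5816: forward underpriced → reverse cash-and-carry (short the stock, invest proceeds at r, pay the dividends, go long the forward).
Profit at T = |F_mkt − F*| = |390.37 − 408.5816| = £18.21 per share

£18.21 per share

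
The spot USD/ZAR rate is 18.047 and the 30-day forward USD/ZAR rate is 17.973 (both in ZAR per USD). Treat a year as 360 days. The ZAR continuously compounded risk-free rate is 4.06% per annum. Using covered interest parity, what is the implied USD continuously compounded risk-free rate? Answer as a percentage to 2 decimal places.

8.99%

F = S·e^((r_ZAR − r_USD)T) ⇒ r_USD = r_ZAR − ln(F/S)/T
ln(17.973/18.047) = -0.004109; /(30/360) = -0.049308
r_USD = 0.0406 + 0.049308 = 0.089908
r_USD = 8.99%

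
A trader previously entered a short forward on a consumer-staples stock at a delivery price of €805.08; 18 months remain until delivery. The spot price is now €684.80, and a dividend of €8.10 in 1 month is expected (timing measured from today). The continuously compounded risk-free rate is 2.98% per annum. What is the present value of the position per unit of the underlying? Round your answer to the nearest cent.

PV(remaining dividends) I = 8.10·e^(−0.0298·1/12) = 8.0799
Current forward F = (S − I)·e^(rT) = (684.80 − 8.0799)·e^(0.0298·18/12) = 676.7201 × 1.045714 = 707.6557
Value (long) = (F − K)·e^(−rT) = (707.6557 − 805.08) × 0.956284 = -93.1653
Short position value = −(long value) = €93.17

€93.17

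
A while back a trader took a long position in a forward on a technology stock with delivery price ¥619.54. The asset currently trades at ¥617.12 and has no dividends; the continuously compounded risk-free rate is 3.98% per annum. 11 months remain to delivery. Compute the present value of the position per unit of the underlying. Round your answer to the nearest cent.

¥19.78

Current fair forward for the remaining 11 months: F = S·e^(r·T), r = 0.0398
F = 617.12 · e^(0.0398 × 11/12) = 617.12 × 1.037157 = 640.0503
Value of long forward = (F − K)·e^(−rT) = (640.0503 − 619.54) · e^(−0.0398·11/12)
= 20.5103 × 0.964174 = 19.78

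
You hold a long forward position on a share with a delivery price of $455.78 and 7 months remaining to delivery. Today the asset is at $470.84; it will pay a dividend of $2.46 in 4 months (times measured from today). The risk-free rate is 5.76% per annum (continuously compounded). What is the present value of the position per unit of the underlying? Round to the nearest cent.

PV(remaining dividends) I = 2.46·e^(−0.0576·4/12) = 2.4132
Current forward F = (S − I)·e^(rT) = (470.84 − 2.4132)·e^(0.0576·7/12) = 468.4268 × 1.034171 = 484.4334
Value (long) = (F − K)·e^(−rT) = (484.4334 − 455.78) × 0.966958 = 27.7066
Value = $27.71

$27.71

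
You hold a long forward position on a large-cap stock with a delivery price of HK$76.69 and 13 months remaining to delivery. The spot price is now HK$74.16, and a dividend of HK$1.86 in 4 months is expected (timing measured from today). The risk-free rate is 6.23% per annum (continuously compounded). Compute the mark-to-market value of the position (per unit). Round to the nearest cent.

PV(remaining dividends) I = 1.86·e^(−0.0623·4/12) = 1.8218
Current forward F = (S − I)·e^(rT) = (74.16 − 1.8218)·e^(0.0623·13/12) = 72.3382 × 1.069821 = 77.3889
Value (long) = (F − K)·e^(−rT) = (77.3889 − 76.69) × 0.934736 = 0.6533
Value = HK$0.65

HK$0.65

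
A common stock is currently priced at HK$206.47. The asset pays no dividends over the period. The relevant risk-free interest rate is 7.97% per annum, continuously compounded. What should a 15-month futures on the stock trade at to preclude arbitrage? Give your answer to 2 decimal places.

F = S·e^(rT) = 206.47 · e^(0.0797 × 15/12)
= 206.47 · e^0.099625 = 206.47 × 1.104757
F = HK$228.10

HK$228.10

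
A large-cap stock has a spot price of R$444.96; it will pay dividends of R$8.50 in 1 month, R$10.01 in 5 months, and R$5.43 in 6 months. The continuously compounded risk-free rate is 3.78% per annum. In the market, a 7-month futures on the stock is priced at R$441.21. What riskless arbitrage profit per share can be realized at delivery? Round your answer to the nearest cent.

R$10.51 per share

PV(dividends) I = 8.50·e^(−0.0378·1/12) + 10.01·e^(−0.0378·5/12) + 5.43·e^(−0.0378·6/12) = 23.6552
Fair futures F* = (S − I)·e^(rT) = (444.96 − 23.6552)·e^0.022050 = 421.3048 × 1.022295 = 430.6978
Market R$441.21 > fair 430.6978: forward overpriced → cash-and-carry (borrow at r, buy the stock and collect the dividends, short the forward).
Profit at T = |F_mkt − F*| = |441.21 − 430.6978| = R$10.51 per share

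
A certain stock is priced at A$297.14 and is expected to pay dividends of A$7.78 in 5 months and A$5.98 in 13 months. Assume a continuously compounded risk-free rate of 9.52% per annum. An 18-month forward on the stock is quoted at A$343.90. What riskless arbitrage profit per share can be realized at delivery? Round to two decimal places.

A$16.00 per share

PV(dividends) I = 7.78·e^(−0.0952·5/12) + 5.98·e^(−0.0952·13/12) = 12.8714
Fair forward F* = (S − I)·e^(rT) = (297.14 − 12.8714)·e^0.142800 = 284.2686 × 1.153499 = 327.9035
Market A$343.90 > fair 327.9035: forward overpriced → cash-and-carry (borrow at r, buy the stock and collect the dividends, short the forward).
Profit at T = |F_mkt − F*| = |343.90 − 327.9035| = A$16.00 per share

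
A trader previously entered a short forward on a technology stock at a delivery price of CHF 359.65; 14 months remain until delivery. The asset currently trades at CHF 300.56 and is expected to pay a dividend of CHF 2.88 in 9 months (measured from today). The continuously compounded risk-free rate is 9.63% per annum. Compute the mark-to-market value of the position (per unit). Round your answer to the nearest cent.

PV(remaining dividends) I = 2.88·e^(−0.0963·9/12) = 2.6793
Current forward F = (S − I)·e^(rT) = (300.56 − 2.6793)·e^(0.0963·14/12) = 297.8807 × 1.118904 = 333.2999
Value (long) = (F − K)·e^(−rT) = (333.2999 − 359.65) × 0.893731 = -23.5499
Short position value = −(long value) = CHF 23.55

CHF 23.55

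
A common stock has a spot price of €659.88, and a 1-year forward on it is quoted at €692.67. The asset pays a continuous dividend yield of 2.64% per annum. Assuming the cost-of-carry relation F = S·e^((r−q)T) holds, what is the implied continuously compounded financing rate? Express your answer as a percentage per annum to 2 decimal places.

From F = S·e^((r−q)T): (r − q) = ln(F/S)/T
ln(692.67/659.88) = ln(1.049691) = 0.048496
(r − q) = 0.048496 / (1) = 0.048496
r = ln(F/S)/T + q = 0.048496 + 0.0264 = 0.074896
r = 7.49%

7.49%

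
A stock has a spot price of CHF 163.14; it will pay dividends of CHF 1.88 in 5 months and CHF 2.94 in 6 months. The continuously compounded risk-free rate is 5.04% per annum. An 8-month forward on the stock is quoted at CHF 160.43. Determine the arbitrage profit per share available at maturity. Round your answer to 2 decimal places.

PV(dividends) I = 1.88·e^(−0.0504·5/12) + 2.94·e^(−0.0504·6/12) = 4.7078
Fair forward F* = (S − I)·e^(rT) = (163.14 − 4.7078)·e^0.033600 = 158.4322 × 1.034171 = 163.8460
Market CHF 160.43 < fair 163.8460: forward underpriced → reverse cash-and-carry (short the stock, invest proceeds at r, pay the dividends, go long the forward).
Profit at T = |F_mkt − F*| = |160.43 − 163.8460| = CHF 3.42 per share

CHF 3.42 per share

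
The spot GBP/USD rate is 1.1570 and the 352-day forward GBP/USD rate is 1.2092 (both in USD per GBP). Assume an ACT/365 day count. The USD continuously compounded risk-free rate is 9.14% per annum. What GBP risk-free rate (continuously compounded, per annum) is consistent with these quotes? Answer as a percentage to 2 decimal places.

4.56%

F = S·e^((r_USD − r_GBP)T) ⇒ r_GBP = r_USD − ln(F/S)/T
ln(1.2092/1.1570) = 0.044129; /(352/365) = 0.045759
r_GBP = 0.0914 − 0.045759 = 0.045641
r_GBP = 4.56%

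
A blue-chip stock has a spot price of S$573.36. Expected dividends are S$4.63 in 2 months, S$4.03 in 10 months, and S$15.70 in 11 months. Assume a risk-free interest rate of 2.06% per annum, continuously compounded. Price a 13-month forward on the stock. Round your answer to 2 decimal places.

PV(dividends) I = 4.63·e^(−0.0206·2/12) + 4.03·e^(−0.0206·10/12) + 15.70·e^(−0.0206·11/12)
I = 4.6141 + 3.9614 + 15.4063 = 23.9818
F = (S − I)·e^(rT) = (573.36 − 23.9818) · e^(0.0206·13/12)
= 549.3782 · e^0.022317 = 549.3782 × 1.022568 = S$561.78

S$561.78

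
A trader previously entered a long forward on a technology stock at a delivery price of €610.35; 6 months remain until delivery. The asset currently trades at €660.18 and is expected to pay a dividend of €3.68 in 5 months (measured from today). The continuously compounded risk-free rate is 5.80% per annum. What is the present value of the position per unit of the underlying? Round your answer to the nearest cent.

PV(remaining dividends) I = 3.68·e^(−0.0580·5/12) = 3.5921
Current forward F = (S − I)·e^(rT) = (660.18 − 3.5921)·e^(0.0580·6/12) = 656.5879 × 1.029425 = 675.9080
Value (long) = (F − K)·e^(−rT) = (675.9080 − 610.35) × 0.971416 = 63.6841
Value = €63.68

€63.68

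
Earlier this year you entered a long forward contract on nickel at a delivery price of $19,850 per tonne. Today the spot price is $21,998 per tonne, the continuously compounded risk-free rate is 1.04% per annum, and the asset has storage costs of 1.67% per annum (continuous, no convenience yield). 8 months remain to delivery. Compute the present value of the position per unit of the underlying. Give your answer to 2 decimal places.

Current fair forward for the remaining 8 months: F = S·e^((r + u)·T), (r + u) = 0.0104 + 0.0167 = 0.0271
F = 21998 · e^(0.0271 × 8/12) = 21998 × 1.01823086 = 22399.0425
Value of long forward = (F − K)·e^(−rT) = (22399.0425 − 19850) · e^(−0.0104·8/12)
= 2549.0425 × 0.99309065 = 2531.43

$2531.43 per tonne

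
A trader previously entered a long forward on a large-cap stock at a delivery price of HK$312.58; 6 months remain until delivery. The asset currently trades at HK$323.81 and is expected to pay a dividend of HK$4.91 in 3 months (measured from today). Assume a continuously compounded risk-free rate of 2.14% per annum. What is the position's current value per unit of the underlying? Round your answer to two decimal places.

HK$9.67

PV(remaining dividends) I = 4.91·e^(−0.0214·3/12) = 4.8838
Current forward F = (S − I)·e^(rT) = (323.81 − 4.8838)·e^(0.0214·6/12) = 318.9262 × 1.010757 = 322.3569
Value (long) = (F − K)·e^(−rT) = (322.3569 − 312.58) × 0.989357 = 9.6728
Value = HK$9.67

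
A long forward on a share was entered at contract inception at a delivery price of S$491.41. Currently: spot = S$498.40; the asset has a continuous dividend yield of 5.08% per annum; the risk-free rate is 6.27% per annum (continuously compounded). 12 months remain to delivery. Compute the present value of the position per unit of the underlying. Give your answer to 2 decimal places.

Current fair forward for the remaining 12 months: F = S·e^((r − q)·T), (r − q) = 0.0627 − 0.0508 = 0.0119
F = 498.40 · e^(0.0119 × 12/12) = 498.40 × 1.011971 = 504.3663
Value of long forward = (F − K)·e^(−rT) = (504.3663 − 491.41) · e^(−0.0627·12/12)
= 12.9563 × 0.939225 = 12.17

S$12.17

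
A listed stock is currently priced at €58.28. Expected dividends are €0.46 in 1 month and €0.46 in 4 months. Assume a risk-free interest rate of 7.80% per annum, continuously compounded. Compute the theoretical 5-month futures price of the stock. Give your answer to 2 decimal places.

PV(dividends) I = 0.46·e^(−0.0780·1/12) + 0.46·e^(−0.0780·4/12)
I = 0.4570 + 0.4482 = 0.9052
F = (S − I)·e^(rT) = (58.28 − 0.9052) · e^(0.0780·5/12)
= 57.3748 · e^0.032500 = 57.3748 × 1.033034 = €59.27

€59.27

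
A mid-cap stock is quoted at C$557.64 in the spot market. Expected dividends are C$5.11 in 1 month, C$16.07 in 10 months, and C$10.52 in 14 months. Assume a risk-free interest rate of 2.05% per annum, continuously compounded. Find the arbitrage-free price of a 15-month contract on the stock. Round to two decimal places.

PV(dividends) I = 5.11·e^(−0.0205·1/12) + 16.07·e^(−0.0205·10/12) + 10.52·e^(−0.0205·14/12)
I = 5.1013 + 15.7978 + 10.2714 = 31.1705
F = (S − I)·e^(rT) = (557.64 − 31.1705) · e^(0.0205·15/12)
= 526.4695 · e^0.025625 = 526.4695 × 1.025956 = C$540.13

C$540.13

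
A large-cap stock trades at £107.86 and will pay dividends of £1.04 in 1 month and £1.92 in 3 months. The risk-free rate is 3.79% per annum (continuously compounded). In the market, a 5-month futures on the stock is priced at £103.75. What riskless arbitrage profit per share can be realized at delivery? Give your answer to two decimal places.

£2.84 per share

PV(dividends) I = 1.04·e^(−0.0379·1/12) + 1.92·e^(−0.0379·3/12) = 2.9386
Fair futures F* = (S − I)·e^(rT) = (107.86 − 2.9386)·e^0.015792 = 104.9214 × 1.015917 = 106.5914
Market £103.75 < fair 106.5914: forward underpriced → reverse cash-and-carry (short the stock, invest proceeds at r, pay the dividends, go long the forward).
Profit at T = |F_mkt − F*| = |103.75 − 106.5914| = £2.84 per share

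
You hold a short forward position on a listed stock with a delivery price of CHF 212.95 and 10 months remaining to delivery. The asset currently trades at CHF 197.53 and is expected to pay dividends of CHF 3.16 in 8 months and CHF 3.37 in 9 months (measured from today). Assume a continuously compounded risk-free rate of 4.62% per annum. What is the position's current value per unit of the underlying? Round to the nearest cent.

CHF 13.70

PV(remaining dividends) I = 3.16·e^(−0.0462·8/12) + 3.37·e^(−0.0462·9/12) = 6.3194
Current forward F = (S − I)·e^(rT) = (197.53 − 6.3194)·e^(0.0462·10/12) = 191.2106 × 1.039251 = 198.7158
Value (long) = (F − K)·e^(−rT) = (198.7158 − 212.95) × 0.962232 = -13.6966
Short position value = −(long value) = CHF 13.70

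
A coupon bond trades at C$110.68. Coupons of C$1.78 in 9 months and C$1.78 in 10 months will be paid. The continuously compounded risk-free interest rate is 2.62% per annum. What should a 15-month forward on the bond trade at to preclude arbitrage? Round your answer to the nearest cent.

PV(coupons) I = 1.78·e^(−0.0262·9/12) + 1.78·e^(−0.0262·10/12)
I = 1.7454 + 1.7416 = 3.4870
F = (S − I)·e^(rT) = (110.68 − 3.4870) · e^(0.0262·15/12)
= 107.1930 · e^0.032750 = 107.1930 × 1.033292 = C$110.76

C$110.76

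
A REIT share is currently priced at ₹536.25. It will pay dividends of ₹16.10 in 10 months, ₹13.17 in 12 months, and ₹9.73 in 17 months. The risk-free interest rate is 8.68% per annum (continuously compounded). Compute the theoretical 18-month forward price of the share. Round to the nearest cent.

PV(dividends) I = 16.10·e^(−0.0868·10/12) + 13.17·e^(−0.0868·12/12) + 9.73·e^(−0.0868·17/12)
I = 14.9766 + 12.0751 + 8.6042 = 35.6559
F = (S − I)·e^(rT) = (536.25 − 35.6559) · e^(0.0868·18/12)
= 500.5941 · e^0.130200 = 500.5941 × 1.139056 = ₹570.20

₹570.20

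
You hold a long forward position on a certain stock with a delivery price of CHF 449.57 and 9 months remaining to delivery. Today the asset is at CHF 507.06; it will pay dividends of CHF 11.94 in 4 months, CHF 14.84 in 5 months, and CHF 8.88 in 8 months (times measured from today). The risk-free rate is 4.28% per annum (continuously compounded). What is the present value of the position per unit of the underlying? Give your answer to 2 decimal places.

PV(remaining dividends) I = 11.94·e^(−0.0428·4/12) + 14.84·e^(−0.0428·5/12) + 8.88·e^(−0.0428·8/12) = 34.9788
Current forward F = (S − I)·e^(rT) = (507.06 − 34.9788)·e^(0.0428·9/12) = 472.0812 × 1.032621 = 487.4810
Value (long) = (F − K)·e^(−rT) = (487.4810 − 449.57) × 0.968410 = 36.7134
Value = CHF 36.71

CHF 36.71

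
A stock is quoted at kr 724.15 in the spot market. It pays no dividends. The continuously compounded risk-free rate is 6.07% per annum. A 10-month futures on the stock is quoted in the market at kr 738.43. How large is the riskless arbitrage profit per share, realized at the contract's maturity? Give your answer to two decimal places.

kr 23.29 per share

Fair futures: F* = S·e^(carry·T), with carry = r = 0.0607
F* = 724.15 · e^(0.0607 × 10/12) = 724.15 · e^0.050583 = 724.15 × 1.051884 = kr 761.7218
Market kr 738.43 < fair kr 761.7218: forward underpriced → reverse cash-and-carry (short spot, go long the forward).
At maturity, profit = |F_mkt − F*| = |738.43 − 761.7218| = kr 23.29 per share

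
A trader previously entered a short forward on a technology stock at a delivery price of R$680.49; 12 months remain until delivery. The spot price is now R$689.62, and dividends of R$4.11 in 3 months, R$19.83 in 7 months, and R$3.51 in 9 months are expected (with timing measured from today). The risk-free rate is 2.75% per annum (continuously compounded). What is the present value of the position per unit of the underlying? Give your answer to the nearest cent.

-R$0.55

PV(remaining dividends) I = 4.11·e^(−0.0275·3/12) + 19.83·e^(−0.0275·7/12) + 3.51·e^(−0.0275·9/12) = 27.0346
Current forward F = (S − I)·e^(rT) = (689.62 − 27.0346)·e^(0.0275·12/12) = 662.5854 × 1.027882 = 681.0596
Value (long) = (F − K)·e^(−rT) = (681.0596 − 680.49) × 0.972875 = 0.5541
Short position value = −(long value) = -R$0.55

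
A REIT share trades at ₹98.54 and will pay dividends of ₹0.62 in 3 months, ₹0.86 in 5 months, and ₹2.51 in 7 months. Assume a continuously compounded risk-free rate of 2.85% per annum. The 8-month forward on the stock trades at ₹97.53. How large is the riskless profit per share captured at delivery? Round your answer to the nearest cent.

₹1.11 per share

PV(dividends) I = 0.62·e^(−0.0285·3/12) + 0.86·e^(−0.0285·5/12) + 2.51·e^(−0.0285·7/12) = 3.9341
Fair forward F* = (S − I)·e^(rT) = (98.54 − 3.9341)·e^0.019000 = 94.6059 × 1.019182 = 96.4206
Market ₹97.53 > fair 96.4206: forward overpriced → cash-and-carry (borrow at r, buy the stock and collect the dividends, short the forward).
Profit at T = |F_mkt − F*| = |97.53 − 96.4206| = ₹1.11 per share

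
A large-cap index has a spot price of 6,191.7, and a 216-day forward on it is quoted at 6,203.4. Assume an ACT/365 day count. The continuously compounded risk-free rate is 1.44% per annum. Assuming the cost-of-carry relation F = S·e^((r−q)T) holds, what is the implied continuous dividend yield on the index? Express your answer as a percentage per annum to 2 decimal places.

From F = S·e^((r−q)T): (r − q) = ln(F/S)/T
ln(6203.4/6191.7) = ln(1.001890) = 0.001888
(r − q) = 0.001888 / (216/365) = 0.003190
q = r − ln(F/S)/T = 0.0144 − 0.003190 = 0.011210
q = 1.12%

1.12%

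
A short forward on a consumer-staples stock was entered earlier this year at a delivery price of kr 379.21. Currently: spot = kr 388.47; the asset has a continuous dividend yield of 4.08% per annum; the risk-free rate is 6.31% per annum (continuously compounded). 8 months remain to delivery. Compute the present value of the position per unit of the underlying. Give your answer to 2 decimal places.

Current fair forward for the remaining 8 months: F = S·e^((r − q)·T), (r − q) = 0.0631 − 0.0408 = 0.0223
F = 388.47 · e^(0.0223 × 8/12) = 388.47 × 1.014978 = 394.2885
Value of long forward = (F − K)·e^(−rT) = (394.2885 − 379.21) · e^(−0.0631·8/12)
= 15.0785 × 0.958806 = 14.46
Short position value = −(long value) = -kr 14.46

-kr 14.46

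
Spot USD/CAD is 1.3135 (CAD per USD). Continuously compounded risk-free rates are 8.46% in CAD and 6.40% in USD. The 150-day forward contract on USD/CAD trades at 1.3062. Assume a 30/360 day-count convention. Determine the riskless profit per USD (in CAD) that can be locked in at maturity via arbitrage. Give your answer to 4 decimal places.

0.0186 per USD (in CAD)

Fair forward: F* = S·e^(carry·T), with carry = (r_CAD − r_USD) = 0.0846 − 0.0640 = 0.0206
F* = 1.3135 · e^(0.0206 × 150/360) = 1.3135 · e^0.008583 = 1.3135 × 1.008620 = 1.3248
Market 1.3062 < fair 1.3248: forward underpriced → reverse cash-and-carry (short spot, go long the forward).
At maturity, profit = |F_mkt − F*| = |1.3062 − 1.3248| = 0.0186 per USD (in CAD)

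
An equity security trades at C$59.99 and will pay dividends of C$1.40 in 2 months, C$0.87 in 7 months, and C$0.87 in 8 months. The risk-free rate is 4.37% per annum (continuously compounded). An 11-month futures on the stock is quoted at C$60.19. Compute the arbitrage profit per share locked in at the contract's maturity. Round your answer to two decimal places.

PV(dividends) I = 1.40·e^(−0.0437·2/12) + 0.87·e^(−0.0437·7/12) + 0.87·e^(−0.0437·8/12) = 3.0830
Fair futures F* = (S − I)·e^(rT) = (59.99 − 3.0830)·e^0.040058 = 56.9070 × 1.040871 = 59.2328
Market C$60.19 > fair 59.2328: forward overpriced → cash-and-carry (borrow at r, buy the stock and collect the dividends, short the forward).
Profit at T = |F_mkt − F*| = |60.19 − 59.2328| = C$0.96 per share

C$0.96 per share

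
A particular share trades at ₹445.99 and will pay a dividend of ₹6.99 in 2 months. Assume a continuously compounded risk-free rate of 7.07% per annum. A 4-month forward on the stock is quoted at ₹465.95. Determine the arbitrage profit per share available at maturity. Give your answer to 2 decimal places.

PV(dividends) I = 6.99·e^(−0.0707·2/12) = 6.9081
Fair forward F* = (S − I)·e^(rT) = (445.99 − 6.9081)·e^0.023567 = 439.0819 × 1.023847 = 449.5527
Market ₹465.95 > fair 449.5527: forward overpriced → cash-and-carry (borrow at r, buy the stock and collect the dividends, short the forward).
Profit at T = |F_mkt − F*| = |465.95 − 449.5527| = ₹16.40 per share

₹16.40 per share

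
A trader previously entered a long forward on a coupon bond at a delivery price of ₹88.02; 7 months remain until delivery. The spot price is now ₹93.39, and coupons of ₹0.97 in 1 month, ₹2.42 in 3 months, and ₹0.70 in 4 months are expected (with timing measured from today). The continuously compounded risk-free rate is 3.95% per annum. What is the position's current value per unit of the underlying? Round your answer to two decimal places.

₹3.32

PV(remaining coupons) I = 0.97·e^(−0.0395·1/12) + 2.42·e^(−0.0395·3/12) + 0.70·e^(−0.0395·4/12) = 4.0539
Current forward F = (S − I)·e^(rT) = (93.39 − 4.0539)·e^(0.0395·7/12) = 89.3361 × 1.023309 = 91.4184
Value (long) = (F − K)·e^(−rT) = (91.4184 − 88.02) × 0.977222 = 3.3210
Value = ₹3.32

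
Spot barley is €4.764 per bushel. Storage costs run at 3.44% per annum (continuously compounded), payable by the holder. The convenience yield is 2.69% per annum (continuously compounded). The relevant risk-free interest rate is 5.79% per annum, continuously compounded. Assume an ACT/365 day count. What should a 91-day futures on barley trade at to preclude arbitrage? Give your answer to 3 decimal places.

€4.842 per bushel

Net carry = r + u − y = 0.0579 + 0.0344 − 0.0269 = 0.0654
F = S·e^((r+u−y)T) = 4.764 · e^(0.0654 × 91/365) = 4.764 · e^0.016305
= 4.764 × 1.016439 = €4.842 per bushel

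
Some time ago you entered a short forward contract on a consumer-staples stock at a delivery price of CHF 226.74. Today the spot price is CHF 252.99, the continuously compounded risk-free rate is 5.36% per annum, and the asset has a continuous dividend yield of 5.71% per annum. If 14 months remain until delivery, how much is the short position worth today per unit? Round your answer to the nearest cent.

-CHF 23.69

Current fair forward for the remaining 14 months: F = S·e^((r − q)·T), (r − q) = 0.0536 − 0.0571 = -0.0035
F = 252.99 · e^(-0.0035 × 14/12) = 252.99 × 0.995925 = 251.9591
Value of long forward = (F − K)·e^(−rT) = (251.9591 − 226.74) · e^(−0.0536·14/12)
= 25.2191 × 0.939382 = 23.69
Short position value = −(long value) = -CHF 23.69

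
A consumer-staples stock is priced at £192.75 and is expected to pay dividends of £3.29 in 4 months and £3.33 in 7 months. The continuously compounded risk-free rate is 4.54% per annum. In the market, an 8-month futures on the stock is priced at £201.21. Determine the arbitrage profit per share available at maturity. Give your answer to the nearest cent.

PV(dividends) I = 3.29·e^(−0.0454·4/12) + 3.33·e^(−0.0454·7/12) = 6.4836
Fair futures F* = (S − I)·e^(rT) = (192.75 − 6.4836)·e^0.030267 = 186.2664 × 1.030730 = 191.9904
Market £201.21 > fair 191.9904: forward overpriced → cash-and-carry (borrow at r, buy the stock and collect the dividends, short the forward).
Profit at T = |F_mkt − F*| = |201.21 − 191.9904| = £9.22 per share

£9.22 per share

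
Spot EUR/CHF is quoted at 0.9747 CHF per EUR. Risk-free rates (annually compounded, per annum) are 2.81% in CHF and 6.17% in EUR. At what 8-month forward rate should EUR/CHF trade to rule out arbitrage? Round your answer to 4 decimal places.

0.9540

By covered interest parity, F = S · (1+r_CHF)^T / (1+r_EUR)^T
= 0.9747 × 1.018647 / 1.040722 = 0.9747 × 0.978789
F = 0.9540 CHF per EUR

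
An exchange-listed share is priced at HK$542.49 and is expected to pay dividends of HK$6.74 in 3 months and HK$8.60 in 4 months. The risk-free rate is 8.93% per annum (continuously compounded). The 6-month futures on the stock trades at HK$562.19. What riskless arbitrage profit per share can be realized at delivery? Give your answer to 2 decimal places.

PV(dividends) I = 6.74·e^(−0.0893·3/12) + 8.60·e^(−0.0893·4/12) = 14.9390
Fair futures F* = (S − I)·e^(rT) = (542.49 − 14.9390)·e^0.044650 = 527.5510 × 1.045662 = 551.6400
Market HK$562.19 > fair 551.6400: forward overpriced → cash-and-carry (borrow at r, buy the stock and collect the dividends, short the forward).
Profit at T = |F_mkt − F*| = |562.19 − 551.6400| = HK$10.55 per share

HK$10.55 per share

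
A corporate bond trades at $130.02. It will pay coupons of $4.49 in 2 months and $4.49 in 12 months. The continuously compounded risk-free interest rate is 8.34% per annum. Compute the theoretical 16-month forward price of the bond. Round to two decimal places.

$135.75

PV(coupons) I = 4.49·e^(−0.0834·2/12) + 4.49·e^(−0.0834·12/12)
I = 4.4280 + 4.1307 = 8.5587
F = (S − I)·e^(rT) = (130.02 − 8.5587) · e^(0.0834·16/12)
= 121.4613 · e^0.111200 = 121.4613 × 1.117618 = $135.75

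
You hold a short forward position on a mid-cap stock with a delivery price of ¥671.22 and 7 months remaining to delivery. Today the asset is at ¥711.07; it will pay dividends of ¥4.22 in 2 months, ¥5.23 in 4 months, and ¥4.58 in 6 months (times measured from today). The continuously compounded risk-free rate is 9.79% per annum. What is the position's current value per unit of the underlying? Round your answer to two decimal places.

-¥63.53

PV(remaining dividends) I = 4.22·e^(−0.0979·2/12) + 5.23·e^(−0.0979·4/12) + 4.58·e^(−0.0979·6/12) = 13.5750
Current forward F = (S − I)·e^(rT) = (711.07 − 13.5750)·e^(0.0979·7/12) = 697.4950 × 1.058771 = 738.4875
Value (long) = (F − K)·e^(−rT) = (738.4875 − 671.22) × 0.944492 = 63.5336
Short position value = −(long value) = -¥63.53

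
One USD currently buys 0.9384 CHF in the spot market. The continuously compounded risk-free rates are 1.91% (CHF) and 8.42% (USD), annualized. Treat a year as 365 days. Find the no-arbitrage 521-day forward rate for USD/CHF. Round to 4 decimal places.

F = S·e^((r_CHF − r_USD)T) = 0.9384 · e^((0.0191 − 0.0842) × 521/365)
= 0.9384 · e^-0.092924 = 0.9384 × 0.911263
F = 0.8551 CHF per USD

0.8551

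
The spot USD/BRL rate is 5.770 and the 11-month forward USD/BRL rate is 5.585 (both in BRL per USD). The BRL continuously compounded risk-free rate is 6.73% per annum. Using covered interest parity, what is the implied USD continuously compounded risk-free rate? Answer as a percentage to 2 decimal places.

F = S·e^((r_BRL − r_USD)T) ⇒ r_USD = r_BRL − ln(F/S)/T
ln(5.585/5.770) = -0.032588; /(11/12) = -0.035551
r_USD = 0.0673 + 0.035551 = 0.102851
r_USD = 10.29%

10.29%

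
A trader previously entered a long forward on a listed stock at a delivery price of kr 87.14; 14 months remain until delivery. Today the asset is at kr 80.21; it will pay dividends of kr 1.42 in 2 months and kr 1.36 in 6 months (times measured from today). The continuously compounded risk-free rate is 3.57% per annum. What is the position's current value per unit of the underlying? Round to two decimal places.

PV(remaining dividends) I = 1.42·e^(−0.0357·2/12) + 1.36·e^(−0.0357·6/12) = 2.7475
Current forward F = (S − I)·e^(rT) = (80.21 − 2.7475)·e^(0.0357·14/12) = 77.4625 × 1.042530 = 80.7570
Value (long) = (F − K)·e^(−rT) = (80.7570 − 87.14) × 0.959205 = -6.1226
Value = -kr 6.12

-kr 6.12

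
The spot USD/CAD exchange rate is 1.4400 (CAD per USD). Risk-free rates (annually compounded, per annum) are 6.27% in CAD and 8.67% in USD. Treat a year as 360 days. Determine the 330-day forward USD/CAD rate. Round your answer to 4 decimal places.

By covered interest parity, F = S · (1+r_CAD)^T / (1+r_USD)^T
= 1.4400 × 1.057328 / 1.079196 = 1.4400 × 0.979737
F = 1.4108 CAD per USD

1.4108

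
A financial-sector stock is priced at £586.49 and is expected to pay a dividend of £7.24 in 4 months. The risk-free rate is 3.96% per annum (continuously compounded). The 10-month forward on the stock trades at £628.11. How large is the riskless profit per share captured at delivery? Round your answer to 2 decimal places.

£29.33 per share

PV(dividends) I = 7.24·e^(−0.0396·4/12) = 7.1451
Fair forward F* = (S − I)·e^(rT) = (586.49 − 7.1451)·e^0.033000 = 579.3449 × 1.033551 = 598.7825
Market £628.11 > fair 598.7825: forward overpriced → cash-and-carry (borrow at r, buy the stock and collect the dividends, short the forward).
Profit at T = |F_mkt − F*| = |628.11 − 598.7825| = £29.33 per share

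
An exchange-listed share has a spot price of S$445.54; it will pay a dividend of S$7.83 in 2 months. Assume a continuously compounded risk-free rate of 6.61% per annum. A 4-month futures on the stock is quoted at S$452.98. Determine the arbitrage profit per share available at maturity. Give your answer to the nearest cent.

S$5.43 per share

PV(dividends) I = 7.83·e^(−0.0661·2/12) = 7.7442
Fair futures F* = (S − I)·e^(rT) = (445.54 − 7.7442)·e^0.022033 = 437.7958 × 1.022278 = 447.5490
Market S$452.98 > fair 447.5490: forward overpriced → cash-and-carry (borrow at r, buy the stock and collect the dividends, short the forward).
Profit at T = |F_mkt − F*| = |452.98 − 447.5490| = S$5.43 per share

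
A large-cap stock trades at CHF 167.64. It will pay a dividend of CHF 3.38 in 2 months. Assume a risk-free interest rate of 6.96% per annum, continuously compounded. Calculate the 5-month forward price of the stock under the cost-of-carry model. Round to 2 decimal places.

PV(dividends) I = 3.38·e^(−0.0696·2/12)
I = 3.3410
F = (S − I)·e^(rT) = (167.64 − 3.3410) · e^(0.0696·5/12)
= 164.2990 · e^0.029000 = 164.2990 × 1.029425 = CHF 169.13

CHF 169.13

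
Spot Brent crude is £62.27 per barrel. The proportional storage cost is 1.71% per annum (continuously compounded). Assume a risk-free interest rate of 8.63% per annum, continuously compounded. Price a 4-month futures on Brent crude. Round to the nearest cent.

Net carry = r + u − y = 0.0863 + 0.0171 − 0.0000 = 0.1034
F = S·e^((r+u−y)T) = 62.27 · e^(0.1034 × 4/12) = 62.27 · e^0.034467
= 62.27 × 1.035068 = £64.45 per barrel

£64.45 per barrel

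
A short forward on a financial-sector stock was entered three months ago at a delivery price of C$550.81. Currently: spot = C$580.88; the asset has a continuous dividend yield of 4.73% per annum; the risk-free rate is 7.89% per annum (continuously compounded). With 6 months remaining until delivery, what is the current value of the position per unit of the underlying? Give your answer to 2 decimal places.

Current fair forward for the remaining 6 months: F = S·e^((r − q)·T), (r − q) = 0.0789 − 0.0473 = 0.0316
F = 580.88 · e^(0.0316 × 6/12) = 580.88 × 1.015925 = 590.1305
Value of long forward = (F − K)·e^(−rT) = (590.1305 − 550.81) · e^(−0.0789·6/12)
= 39.3205 × 0.961318 = 37.80
Short position value = −(long value) = -C$37.80

-C$37.80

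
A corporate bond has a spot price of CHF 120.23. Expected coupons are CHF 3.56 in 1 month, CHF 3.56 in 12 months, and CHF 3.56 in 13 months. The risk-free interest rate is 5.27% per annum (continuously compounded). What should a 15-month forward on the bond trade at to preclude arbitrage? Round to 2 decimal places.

CHF 117.43

PV(coupons) I = 3.56·e^(−0.0527·1/12) + 3.56·e^(−0.0527·12/12) + 3.56·e^(−0.0527·13/12)
I = 3.5444 + 3.3772 + 3.3624 = 10.2840
F = (S − I)·e^(rT) = (120.23 − 10.2840) · e^(0.0527·15/12)
= 109.9460 · e^0.065875 = 109.9460 × 1.068093 = CHF 117.43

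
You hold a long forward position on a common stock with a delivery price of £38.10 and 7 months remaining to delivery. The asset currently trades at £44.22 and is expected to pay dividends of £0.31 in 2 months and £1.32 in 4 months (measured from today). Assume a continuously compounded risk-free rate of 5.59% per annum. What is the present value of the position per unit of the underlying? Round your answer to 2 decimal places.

£5.74

PV(remaining dividends) I = 0.31·e^(−0.0559·2/12) + 1.32·e^(−0.0559·4/12) = 1.6028
Current forward F = (S − I)·e^(rT) = (44.22 − 1.6028)·e^(0.0559·7/12) = 42.6172 × 1.033146 = 44.0298
Value (long) = (F − K)·e^(−rT) = (44.0298 − 38.10) × 0.967918 = 5.7396
Value = £5.74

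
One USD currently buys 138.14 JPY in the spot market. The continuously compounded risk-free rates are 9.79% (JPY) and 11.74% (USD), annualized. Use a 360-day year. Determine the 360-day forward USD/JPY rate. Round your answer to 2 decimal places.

135.47

F = S·e^((r_JPY − r_USD)T) = 138.14 · e^((0.0979 − 0.1174) × 360/360)
= 138.14 · e^-0.019500 = 138.14 × 0.980689
F = 135.47 JPY per USD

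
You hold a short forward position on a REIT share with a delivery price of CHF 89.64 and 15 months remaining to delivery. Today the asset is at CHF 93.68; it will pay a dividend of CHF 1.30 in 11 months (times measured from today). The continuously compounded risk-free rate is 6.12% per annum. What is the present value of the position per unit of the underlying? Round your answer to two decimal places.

PV(remaining dividends) I = 1.30·e^(−0.0612·11/12) = 1.2291
Current forward F = (S − I)·e^(rT) = (93.68 − 1.2291)·e^(0.0612·15/12) = 92.4509 × 1.079502 = 99.8009
Value (long) = (F − K)·e^(−rT) = (99.8009 − 89.64) × 0.926353 = 9.4126
Short position value = −(long value) = -CHF 9.41

-CHF 9.41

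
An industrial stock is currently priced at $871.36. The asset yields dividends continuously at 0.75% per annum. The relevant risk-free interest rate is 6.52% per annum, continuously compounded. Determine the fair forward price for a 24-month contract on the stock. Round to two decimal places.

F = S·e^((r − q)T) = 871.36 · e^((0.0652 − 0.0075) × 24/12)
= 871.36 · e^0.115400 = 871.36 × 1.122322
F = $977.95

$977.95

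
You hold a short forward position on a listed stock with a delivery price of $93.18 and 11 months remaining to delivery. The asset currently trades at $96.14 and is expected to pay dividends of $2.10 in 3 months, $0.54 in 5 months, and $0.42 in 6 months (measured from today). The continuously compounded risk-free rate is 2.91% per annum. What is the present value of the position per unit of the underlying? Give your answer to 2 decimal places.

-$2.38

PV(remaining dividends) I = 2.10·e^(−0.0291·3/12) + 0.54·e^(−0.0291·5/12) + 0.42·e^(−0.0291·6/12) = 3.0322
Current forward F = (S − I)·e^(rT) = (96.14 − 3.0322)·e^(0.0291·11/12) = 93.1078 × 1.027034 = 95.6249
Value (long) = (F − K)·e^(−rT) = (95.6249 − 93.18) × 0.973678 = 2.3805
Short position value = −(long value) = -$2.38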